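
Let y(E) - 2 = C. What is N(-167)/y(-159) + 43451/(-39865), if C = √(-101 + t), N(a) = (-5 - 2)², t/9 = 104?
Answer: -40014551/33127815 + 49*√835/831 ≈ 0.49599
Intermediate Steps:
t = 936 (t = 9*104 = 936)
N(a) = 49 (N(a) = (-7)² = 49)
C = √835 (C = √(-101 + 936) = √835 ≈ 28.896)
y(E) = 2 + √835
N(-167)/y(-159) + 43451/(-39865) = 49/(2 + √835) + 43451/(-39865) = 49/(2 + √835) + 43451*(-1/39865) = 49/(2 + √835) - 43451/39865 = -43451/39865 + 49/(2 + √835)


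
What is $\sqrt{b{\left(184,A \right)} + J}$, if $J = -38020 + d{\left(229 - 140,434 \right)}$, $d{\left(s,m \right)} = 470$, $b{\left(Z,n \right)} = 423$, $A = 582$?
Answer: $i \sqrt{37127} \approx 192.68 i$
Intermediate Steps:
$J = -37550$ ($J = -38020 + 470 = -37550$)
$\sqrt{b{\left(184,A \right)} + J} = \sqrt{423 - 37550} = \sqrt{-37127} = i \sqrt{37127}$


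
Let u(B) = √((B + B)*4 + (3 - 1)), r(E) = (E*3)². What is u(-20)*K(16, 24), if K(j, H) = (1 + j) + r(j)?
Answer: 2321*I*√158 ≈ 29175.0*I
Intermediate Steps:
r(E) = 9*E² (r(E) = (3*E)² = 9*E²)
K(j, H) = 1 + j + 9*j² (K(j, H) = (1 + j) + 9*j² = 1 + j + 9*j²)
u(B) = √(2 + 8*B) (u(B) = √((2*B)*4 + 2) = √(8*B + 2) = √(2 + 8*B))
u(-20)*K(16, 24) = √(2 + 8*(-20))*(1 + 16 + 9*16²) = √(2 - 160)*(1 + 16 + 9*256) = √(-158)*(1 + 16 + 2304) = (I*√158)*2321 = 2321*I*√158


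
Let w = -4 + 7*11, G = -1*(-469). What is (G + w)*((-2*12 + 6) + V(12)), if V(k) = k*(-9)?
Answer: -68292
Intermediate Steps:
G = 469
V(k) = -9*k
w = 73 (w = -4 + 77 = 73)
(G + w)*((-2*12 + 6) + V(12)) = (469 + 73)*((-2*12 + 6) - 9*12) = 542*((-24 + 6) - 108) = 542*(-18 - 108) = 542*(-126) = -68292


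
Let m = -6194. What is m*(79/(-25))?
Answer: 489326/25 ≈ 19573.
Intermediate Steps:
m*(79/(-25)) = -489326/(-25) = -489326*(-1)/25 = -6194*(-79/25) = 489326/25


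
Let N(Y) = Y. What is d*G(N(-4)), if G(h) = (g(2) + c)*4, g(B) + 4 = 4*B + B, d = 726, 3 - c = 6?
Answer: 8712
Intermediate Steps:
c = -3 (c = 3 - 1*6 = 3 - 6 = -3)
g(B) = -4 + 5*B (g(B) = -4 + (4*B + B) = -4 + 5*B)
G(h) = 12 (G(h) = ((-4 + 5*2) - 3)*4 = ((-4 + 10) - 3)*4 = (6 - 3)*4 = 3*4 = 12)
d*G(N(-4)) = 726*12 = 8712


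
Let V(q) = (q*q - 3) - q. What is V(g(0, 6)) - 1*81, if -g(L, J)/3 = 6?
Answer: 258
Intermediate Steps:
g(L, J) = -18 (g(L, J) = -3*6 = -18)
V(q) = -3 + q² - q (V(q) = (q² - 3) - q = (-3 + q²) - q = -3 + q² - q)
V(g(0, 6)) - 1*81 = (-3 + (-18)² - 1*(-18)) - 1*81 = (-3 + 324 + 18) - 81 = 339 - 81 = 258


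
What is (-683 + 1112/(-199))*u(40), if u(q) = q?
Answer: -5481160/199 ≈ -27544.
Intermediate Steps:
(-683 + 1112/(-199))*u(40) = (-683 + 1112/(-199))*40 = (-683 + 1112*(-1/199))*40 = (-683 - 1112/199)*40 = -137029/199*40 = -5481160/199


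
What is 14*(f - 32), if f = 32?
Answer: 0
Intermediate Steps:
14*(f - 32) = 14*(32 - 32) = 14*0 = 0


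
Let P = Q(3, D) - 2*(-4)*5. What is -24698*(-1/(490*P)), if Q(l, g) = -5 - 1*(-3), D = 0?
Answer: 12349/9310 ≈ 1.3264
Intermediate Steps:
Q(l, g) = -2 (Q(l, g) = -5 + 3 = -2)
P = 38 (P = -2 - 2*(-4)*5 = -2 + 8*5 = -2 + 40 = 38)
-24698*(-1/(490*P)) = -24698/(-35*38*14) = -24698/((-1330*14)) = -24698/(-18620) = -24698*(-1/18620) = 12349/9310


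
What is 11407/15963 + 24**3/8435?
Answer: 18640621/7920465 ≈ 2.3535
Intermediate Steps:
11407/15963 + 24**3/8435 = 11407*(1/15963) + 13824*(1/8435) = 671/939 + 13824/8435 = 18640621/7920465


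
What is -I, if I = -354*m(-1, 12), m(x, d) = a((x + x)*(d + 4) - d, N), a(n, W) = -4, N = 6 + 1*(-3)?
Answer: -1416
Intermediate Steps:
N = 3 (N = 6 - 3 = 3)
m(x, d) = -4
I = 1416 (I = -354*(-4) = 1416)
-I = -1*1416 = -1416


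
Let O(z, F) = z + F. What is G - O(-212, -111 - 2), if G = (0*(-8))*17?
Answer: 325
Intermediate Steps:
O(z, F) = F + z
G = 0 (G = 0*17 = 0)
G - O(-212, -111 - 2) = 0 - ((-111 - 2) - 212) = 0 - (-113 - 212) = 0 - 1*(-325) = 0 + 325 = 325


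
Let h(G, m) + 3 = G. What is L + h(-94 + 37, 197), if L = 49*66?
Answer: 3174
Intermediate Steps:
h(G, m) = -3 + G
L = 3234
L + h(-94 + 37, 197) = 3234 + (-3 + (-94 + 37)) = 3234 + (-3 - 57) = 3234 - 60 = 3174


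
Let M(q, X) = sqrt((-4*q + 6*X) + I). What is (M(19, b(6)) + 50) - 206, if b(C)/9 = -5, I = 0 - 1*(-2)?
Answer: -156 + 2*I*sqrt(86) ≈ -156.0 + 18.547*I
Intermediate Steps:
I = 2 (I = 0 + 2 = 2)
b(C) = -45 (b(C) = 9*(-5) = -45)
M(q, X) = sqrt(2 - 4*q + 6*X) (M(q, X) = sqrt((-4*q + 6*X) + 2) = sqrt(2 - 4*q + 6*X))
(M(19, b(6)) + 50) - 206 = (sqrt(2 - 4*19 + 6*(-45)) + 50) - 206 = (sqrt(2 - 76 - 270) + 50) - 206 = (sqrt(-344) + 50) - 206 = (2*I*sqrt(86) + 50) - 206 = (50 + 2*I*sqrt(86)) - 206 = -156 + 2*I*sqrt(86)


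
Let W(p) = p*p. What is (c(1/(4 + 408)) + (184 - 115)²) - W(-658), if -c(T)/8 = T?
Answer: -44104911/103 ≈ -4.2820e+5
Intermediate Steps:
c(T) = -8*T
W(p) = p²
(c(1/(4 + 408)) + (184 - 115)²) - W(-658) = (-8/(4 + 408) + (184 - 115)²) - 1*(-658)² = (-8/412 + 69²) - 1*432964 = (-8*1/412 + 4761) - 432964 = (-2/103 + 4761) - 432964 = 490381/103 - 432964 = -44104911/103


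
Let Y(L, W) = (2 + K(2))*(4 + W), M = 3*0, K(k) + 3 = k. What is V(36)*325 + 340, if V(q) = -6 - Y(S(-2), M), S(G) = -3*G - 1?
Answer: -2910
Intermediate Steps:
S(G) = -1 - 3*G
K(k) = -3 + k
M = 0
Y(L, W) = 4 + W (Y(L, W) = (2 + (-3 + 2))*(4 + W) = (2 - 1)*(4 + W) = 1*(4 + W) = 4 + W)
V(q) = -10 (V(q) = -6 - (4 + 0) = -6 - 1*4 = -6 - 4 = -10)
V(36)*325 + 340 = -10*325 + 340 = -3250 + 340 = -2910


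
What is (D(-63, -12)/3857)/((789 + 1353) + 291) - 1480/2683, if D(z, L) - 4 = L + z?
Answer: -13888630373/25177489323 ≈ -0.55163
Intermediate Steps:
D(z, L) = 4 + L + z (D(z, L) = 4 + (L + z) = 4 + L + z)
(D(-63, -12)/3857)/((789 + 1353) + 291) - 1480/2683 = ((4 - 12 - 63)/3857)/((789 + 1353) + 291) - 1480/2683 = (-71*1/3857)/(2142 + 291) - 1480*1/2683 = -71/3857/2433 - 1480/2683 = -71/3857*1/2433 - 1480/2683 = -71/9384081 - 1480/2683 = -13888630373/25177489323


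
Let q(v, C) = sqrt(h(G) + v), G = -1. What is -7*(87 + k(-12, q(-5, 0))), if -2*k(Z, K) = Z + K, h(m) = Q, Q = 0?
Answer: -651 + 7*I*sqrt(5)/2 ≈ -651.0 + 7.8262*I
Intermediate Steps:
h(m) = 0
q(v, C) = sqrt(v) (q(v, C) = sqrt(0 + v) = sqrt(v))
k(Z, K) = -K/2 - Z/2 (k(Z, K) = -(Z + K)/2 = -(K + Z)/2 = -K/2 - Z/2)
-7*(87 + k(-12, q(-5, 0))) = -7*(87 + (-I*sqrt(5)/2 - 1/2*(-12))) = -7*(87 + (-I*sqrt(5)/2 + 6)) = -7*(87 + (6 - I*sqrt(5)/2)) = -7*(93 - I*sqrt(5)/2) = -651 + 7*I*sqrt(5)/2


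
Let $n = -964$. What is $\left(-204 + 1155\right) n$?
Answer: $-916764$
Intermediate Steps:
$\left(-204 + 1155\right) n = \left(-204 + 1155\right) \left(-964\right) = 951 \left(-964\right) = -916764$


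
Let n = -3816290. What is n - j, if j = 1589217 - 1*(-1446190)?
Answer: -6851697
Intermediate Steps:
j = 3035407 (j = 1589217 + 1446190 = 3035407)
n - j = -3816290 - 1*3035407 = -3816290 - 3035407 = -6851697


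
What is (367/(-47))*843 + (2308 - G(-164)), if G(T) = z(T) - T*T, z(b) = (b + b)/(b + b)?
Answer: 1063160/47 ≈ 22620.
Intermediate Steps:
z(b) = 1 (z(b) = (2*b)/((2*b)) = (2*b)*(1/(2*b)) = 1)
G(T) = 1 - T² (G(T) = 1 - T*T = 1 - T²)
(367/(-47))*843 + (2308 - G(-164)) = (367/(-47))*843 + (2308 - (1 - 1*(-164)²)) = (367*(-1/47))*843 + (2308 - (1 - 1*26896)) = -367/47*843 + (2308 - (1 - 26896)) = -309381/47 + (2308 - 1*(-26895)) = -309381/47 + (2308 + 26895) = -309381/47 + 29203 = 1063160/47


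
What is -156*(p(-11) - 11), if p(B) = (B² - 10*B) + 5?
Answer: -35100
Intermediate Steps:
p(B) = 5 + B² - 10*B
-156*(p(-11) - 11) = -156*((5 + (-11)² - 10*(-11)) - 11) = -156*((5 + 121 + 110) - 11) = -156*(236 - 11) = -156*225 = -35100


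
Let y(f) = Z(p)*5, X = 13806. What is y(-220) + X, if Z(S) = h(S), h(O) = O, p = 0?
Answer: 13806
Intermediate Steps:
Z(S) = S
y(f) = 0 (y(f) = 0*5 = 0)
y(-220) + X = 0 + 13806 = 13806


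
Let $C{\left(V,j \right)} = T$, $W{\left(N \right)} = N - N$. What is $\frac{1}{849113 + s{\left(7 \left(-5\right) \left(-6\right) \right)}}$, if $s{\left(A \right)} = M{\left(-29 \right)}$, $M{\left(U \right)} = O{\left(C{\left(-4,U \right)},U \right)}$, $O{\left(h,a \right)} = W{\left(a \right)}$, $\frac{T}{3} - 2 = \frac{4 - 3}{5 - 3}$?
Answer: $\frac{1}{849113} \approx 1.1777 \cdot 10^{-6}$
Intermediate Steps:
$W{\left(N \right)} = 0$
$T = \frac{15}{2}$ ($T = 6 + 3 \frac{4 - 3}{5 - 3} = 6 + 3 \cdot 1 \cdot \frac{1}{2} = 6 + 3 \cdot \frac{1}{2} = 6 + \frac{3}{2} = \frac{15}{2} \approx 7.5$)
$C{\left(V,j \right)} = \frac{15}{2}$
$O{\left(h,a \right)} = 0$
$M{\left(U \right)} = 0$
$s{\left(A \right)} = 0$
$\frac{1}{849113 + s{\left(7 \left(-5\right) \left(-6\right) \right)}} = \frac{1}{849113 + 0} = \frac{1}{849113}$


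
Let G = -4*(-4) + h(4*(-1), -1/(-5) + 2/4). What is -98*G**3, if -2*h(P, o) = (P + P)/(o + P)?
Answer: -11388998656/35937 ≈ -3.1692e+5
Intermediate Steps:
h(P, o) = -P/(P + o) (h(P, o) = -(P + P)/(2*(o + P)) = -2*P/(2*(P + o)) = -P/(P + o))
G = 488/33 (G = -4*(-4) - 4*(-1)/(4*(-1) + (-1/(-5) + 2/4)) = 16 - 1*(-4)/(-4 + (-1*(-1/5) + 2*(1/4))) = 16 - 1*(-4)/(-4 + (1/5 + 1/2)) = 16 - 1*(-4)/(-4 + 7/10) = 16 - 1*(-4)/(-33/10) = 16 - 1*(-4)*(-10/33) = 16 - 40/33 = 488/33 ≈ 14.788)
-98*G**3 = -98*(488/33)**3 = -98*116214272/35937 = -11388998656/35937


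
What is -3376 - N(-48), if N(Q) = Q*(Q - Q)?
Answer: -3376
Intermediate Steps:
N(Q) = 0 (N(Q) = Q*0 = 0)
-3376 - N(-48) = -3376 - 1*0 = -3376 + 0 = -3376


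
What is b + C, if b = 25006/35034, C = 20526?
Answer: 359566445/17517 ≈ 20527.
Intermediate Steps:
b = 12503/17517 (b = 25006*(1/35034) = 12503/17517 ≈ 0.71376)
b + C = 12503/17517 + 20526 = 359566445/17517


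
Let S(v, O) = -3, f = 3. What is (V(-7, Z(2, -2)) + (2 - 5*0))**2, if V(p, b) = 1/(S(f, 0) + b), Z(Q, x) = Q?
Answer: 1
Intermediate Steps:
V(p, b) = 1/(-3 + b)
(V(-7, Z(2, -2)) + (2 - 5*0))**2 = (1/(-3 + 2) + (2 - 5*0))**2 = (1/(-1) + (2 + 0))**2 = (-1 + 2)**2 = 1**2 = 1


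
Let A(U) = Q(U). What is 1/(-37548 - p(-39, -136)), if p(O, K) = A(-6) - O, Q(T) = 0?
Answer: -1/37587 ≈ -2.6605e-5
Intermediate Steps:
A(U) = 0
p(O, K) = -O (p(O, K) = 0 - O = -O)
1/(-37548 - p(-39, -136)) = 1/(-37548 - (-1)*(-39)) = 1/(-37548 - 1*39) = 1/(-37548 - 39) = 1/(-37587) = -1/37587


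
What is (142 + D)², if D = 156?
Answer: 88804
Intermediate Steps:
(142 + D)² = (142 + 156)² = 298² = 88804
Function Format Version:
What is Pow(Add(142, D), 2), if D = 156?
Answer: 88804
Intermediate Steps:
Pow(Add(142, D), 2) = Pow(Add(142, 156), 2) = Pow(298, 2) = 88804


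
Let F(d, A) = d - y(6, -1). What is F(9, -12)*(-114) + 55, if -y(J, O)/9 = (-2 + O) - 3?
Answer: 5185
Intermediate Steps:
y(J, O) = 45 - 9*O (y(J, O) = -9*((-2 + O) - 3) = -9*(-5 + O) = 45 - 9*O)
F(d, A) = -54 + d (F(d, A) = d - (45 - 9*(-1)) = d - (45 + 9) = d - 1*54 = d - 54 = -54 + d)
F(9, -12)*(-114) + 55 = (-54 + 9)*(-114) + 55 = -45*(-114) + 55 = 5130 + 55 = 5185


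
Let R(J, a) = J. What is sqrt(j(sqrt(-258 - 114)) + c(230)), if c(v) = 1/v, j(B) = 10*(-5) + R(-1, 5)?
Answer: I*sqrt(2697670)/230 ≈ 7.1411*I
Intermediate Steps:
j(B) = -51 (j(B) = 10*(-5) - 1 = -50 - 1 = -51)
sqrt(j(sqrt(-258 - 114)) + c(230)) = sqrt(-51 + 1/230) = sqrt(-11729/230) = I*sqrt(2697670)/230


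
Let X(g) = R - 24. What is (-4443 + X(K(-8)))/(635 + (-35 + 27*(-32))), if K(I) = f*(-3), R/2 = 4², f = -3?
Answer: 4435/264 ≈ 16.799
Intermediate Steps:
R = 32 (R = 2*4² = 2*16 = 32)
K(I) = 9 (K(I) = -3*(-3) = 9)
X(g) = 8 (X(g) = 32 - 24 = 8)
(-4443 + X(K(-8)))/(635 + (-35 + 27*(-32))) = (-4443 + 8)/(635 + (-35 + 27*(-32))) = -4435/(635 + (-35 - 864)) = -4435/(635 - 899) = -4435/(-264) = -4435*(-1/264) = 4435/264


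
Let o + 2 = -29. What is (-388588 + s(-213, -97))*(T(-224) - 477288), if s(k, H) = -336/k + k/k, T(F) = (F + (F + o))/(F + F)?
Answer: 5899326182872925/31808 ≈ 1.8547e+11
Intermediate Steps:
o = -31 (o = -2 - 29 = -31)
T(F) = (-31 + 2*F)/(2*F) (T(F) = (F + (F - 31))/(F + F) = (F + (-31 + F))/((2*F)) = (-31 + 2*F)*(1/(2*F)) = (-31 + 2*F)/(2*F))
s(k, H) = 1 - 336/k (s(k, H) = -336/k + 1 = 1 - 336/k)
(-388588 + s(-213, -97))*(T(-224) - 477288) = (-388588 + (-336 - 213)/(-213))*((-31/2 - 224)/(-224) - 477288) = (-388588 - 1/213*(-549))*(-1/224*(-479/2) - 477288) = (-388588 + 183/71)*(479/448 - 477288) = -27589565/71*(-213824545/448) = 5899326182872925/31808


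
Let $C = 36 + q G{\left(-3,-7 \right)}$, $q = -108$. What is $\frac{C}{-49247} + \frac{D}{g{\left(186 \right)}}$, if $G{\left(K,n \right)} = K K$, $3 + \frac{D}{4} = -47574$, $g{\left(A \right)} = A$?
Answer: $- \frac{1561987330}{1526657} \approx -1023.1$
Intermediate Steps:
$D = -190308$ ($D = -12 + 4 \left(-47574\right) = -12 - 190296 = -190308$)
$G{\left(K,n \right)} = K^{2}$
$C = -936$ ($C = 36 - 108 \left(-3\right)^{2} = 36 - 972 = -936$)
$\frac{C}{-49247} + \frac{D}{g{\left(186 \right)}} = - \frac{936}{-49247} - \frac{190308}{186} = \left(-936\right) \left(- \frac{1}{49247}\right) - \frac{31718}{31} = \frac{936}{49247} - \frac{31718}{31} = - \frac{1561987330}{1526657}$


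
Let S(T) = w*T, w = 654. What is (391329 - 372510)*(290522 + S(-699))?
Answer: -3135697056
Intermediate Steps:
S(T) = 654*T
(391329 - 372510)*(290522 + S(-699)) = (391329 - 372510)*(290522 + 654*(-699)) = 18819*(290522 - 457146) = 18819*(-166624) = -3135697056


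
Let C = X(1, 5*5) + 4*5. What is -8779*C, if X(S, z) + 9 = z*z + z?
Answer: -5802919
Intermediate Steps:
X(S, z) = -9 + z + z² (X(S, z) = -9 + (z*z + z) = -9 + (z² + z) = -9 + (z + z²) = -9 + z + z²)
C = 661 (C = (-9 + 5*5 + (5*5)²) + 4*5 = (-9 + 25 + 25²) + 20 = (-9 + 25 + 625) + 20 = 641 + 20 = 661)
-8779*C = -8779*661 = -5802919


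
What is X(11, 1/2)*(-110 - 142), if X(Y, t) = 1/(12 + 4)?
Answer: -63/4 ≈ -15.750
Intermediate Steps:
X(Y, t) = 1/16
X(11, 1/2)*(-110 - 142) = (-110 - 142)/16 = (1/16)*(-252) = -63/4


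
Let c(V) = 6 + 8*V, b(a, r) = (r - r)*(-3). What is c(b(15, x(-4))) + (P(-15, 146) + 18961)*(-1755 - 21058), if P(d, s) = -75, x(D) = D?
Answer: -430846312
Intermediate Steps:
b(a, r) = 0 (b(a, r) = 0*(-3) = 0)
c(b(15, x(-4))) + (P(-15, 146) + 18961)*(-1755 - 21058) = (6 + 8*0) + (-75 + 18961)*(-1755 - 21058) = (6 + 0) + 18886*(-22813) = 6 - 430846318 = -430846312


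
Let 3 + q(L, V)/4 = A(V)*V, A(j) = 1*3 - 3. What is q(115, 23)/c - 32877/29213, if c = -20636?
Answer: -169524804/150709867 ≈ -1.1248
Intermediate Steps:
A(j) = 0 (A(j) = 3 - 3 = 0)
q(L, V) = -12 (q(L, V) = -12 + 4*(0*V) = -12 + 4*0 = -12 + 0 = -12)
q(115, 23)/c - 32877/29213 = -12/(-20636) - 32877/29213 = -12*(-1/20636) - 32877*1/29213 = 3/5159 - 32877/29213 = -169524804/150709867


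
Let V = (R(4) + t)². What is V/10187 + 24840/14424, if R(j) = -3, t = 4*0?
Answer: 10548954/6122387 ≈ 1.7230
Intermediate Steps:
t = 0
V = 9 (V = (-3 + 0)² = (-3)² = 9)
V/10187 + 24840/14424 = 9/10187 + 24840/14424 = 9*(1/10187) + 24840*(1/14424) = 9/10187 + 1035/601 = 10548954/6122387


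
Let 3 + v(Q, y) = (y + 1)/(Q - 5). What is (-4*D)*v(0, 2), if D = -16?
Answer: -1152/5 ≈ -230.40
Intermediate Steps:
v(Q, y) = -3 + (1 + y)/(-5 + Q) (v(Q, y) = -3 + (y + 1)/(Q - 5) = -3 + (1 + y)/(-5 + Q))
(-4*D)*v(0, 2) = (-4*(-16))*((16 + 2 - 3*0)/(-5 + 0)) = 64*((16 + 2 + 0)/(-5)) = 64*(-⅕*18) = 64*(-18/5) = -1152/5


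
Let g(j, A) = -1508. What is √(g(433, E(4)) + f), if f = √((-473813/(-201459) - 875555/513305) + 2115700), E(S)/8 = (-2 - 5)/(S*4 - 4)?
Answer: 2*√(-161259637274109764790777 + 20681982399*√56561193432480979524506991)/20681982399 ≈ 7.3113*I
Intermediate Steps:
E(S) = -56/(-4 + 4*S) (E(S) = 8*((-2 - 5)/(S*4 - 4)) = 8*(-7/(4*S - 4)) = 8*(-7/(-4 + 4*S)) = -56/(-4 + 4*S))
f = 4*√56561193432480979524506991/20681982399 (f = √((-473813*(-1/201459) - 875555*1/513305) + 2115700) = √((473813/201459 - 175111/102661) + 2115700) = √(13364429444/20681982399 + 2115700) = √(43756883525993744/20681982399) = 4*√56561193432480979524506991/20681982399 ≈ 1454.5)
√(g(433, E(4)) + f) = √(-1508 + 4*√56561193432480979524506991/20681982399)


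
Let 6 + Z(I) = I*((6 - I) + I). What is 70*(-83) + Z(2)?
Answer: -5804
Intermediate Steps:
Z(I) = -6 + 6*I (Z(I) = -6 + I*((6 - I) + I) = -6 + I*6 = -6 + 6*I)
70*(-83) + Z(2) = 70*(-83) + (-6 + 6*2) = -5810 + (-6 + 12) = -5810 + 6 = -5804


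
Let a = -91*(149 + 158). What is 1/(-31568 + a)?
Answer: -1/59505 ≈ -1.6805e-5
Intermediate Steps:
a = -27937 (a = -91*307 = -27937)
1/(-31568 + a) = 1/(-31568 - 27937) = 1/(-59505) = -1/59505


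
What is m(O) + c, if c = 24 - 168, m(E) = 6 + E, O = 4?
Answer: -134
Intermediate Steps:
c = -144
m(O) + c = (6 + 4) - 144 = 10 - 144 = -134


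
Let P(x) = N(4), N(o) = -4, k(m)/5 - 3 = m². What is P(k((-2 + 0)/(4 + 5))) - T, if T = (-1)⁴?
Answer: -5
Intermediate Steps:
k(m) = 15 + 5*m²
P(x) = -4
T = 1
P(k((-2 + 0)/(4 + 5))) - T = -4 - 1*1 = -4 - 1 = -5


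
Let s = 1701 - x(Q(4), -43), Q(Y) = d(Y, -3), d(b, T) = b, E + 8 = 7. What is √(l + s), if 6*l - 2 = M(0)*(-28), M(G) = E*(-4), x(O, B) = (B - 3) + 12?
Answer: 5*√618/3 ≈ 41.433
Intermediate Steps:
E = -1 (E = -8 + 7 = -1)
Q(Y) = Y
x(O, B) = 9 + B (x(O, B) = (-3 + B) + 12 = 9 + B)
M(G) = 4 (M(G) = -1*(-4) = 4)
l = -55/3 (l = ⅓ + (4*(-28))/6 = ⅓ + (⅙)*(-112) = ⅓ - 56/3 = -55/3 ≈ -18.333)
s = 1735 (s = 1701 - (9 - 43) = 1701 - 1*(-34) = 1701 + 34 = 1735)
√(l + s) = √(-55/3 + 1735) = √(5150/3) = 5*√618/3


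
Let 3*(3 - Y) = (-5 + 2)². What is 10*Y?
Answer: 0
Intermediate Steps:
Y = 0 (Y = 3 - (-5 + 2)²/3 = 3 - ⅓*(-3)² = 3 - ⅓*9 = 3 - 3 = 0)
10*Y = 10*0 = 0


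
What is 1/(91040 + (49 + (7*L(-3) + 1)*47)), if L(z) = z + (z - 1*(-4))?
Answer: 1/90478 ≈ 1.1052e-5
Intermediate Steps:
L(z) = 4 + 2*z (L(z) = z + (z + 4) = z + (4 + z) = 4 + 2*z)
1/(91040 + (49 + (7*L(-3) + 1)*47)) = 1/(91040 + (49 + (7*(4 + 2*(-3)) + 1)*47)) = 1/(91040 + (49 + (7*(4 - 6) + 1)*47)) = 1/(91040 + (49 + (7*(-2) + 1)*47)) = 1/(91040 + (49 + (-14 + 1)*47)) = 1/(91040 + (49 - 13*47)) = 1/(91040 + (49 - 611)) = 1/(91040 - 562) = 1/90478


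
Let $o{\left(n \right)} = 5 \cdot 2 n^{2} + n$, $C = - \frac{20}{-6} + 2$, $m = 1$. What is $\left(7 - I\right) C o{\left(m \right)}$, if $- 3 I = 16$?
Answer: $\frac{6512}{9} \approx 723.56$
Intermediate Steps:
$C = \frac{16}{3}$ ($C = \left(-20\right) \left(- \frac{1}{6}\right) + 2 = \frac{10}{3} + 2 = \frac{16}{3} \approx 5.3333$)
$I = - \frac{16}{3}$ ($I = \left(- \frac{1}{3}\right) 16 = - \frac{16}{3} \approx -5.3333$)
$o{\left(n \right)} = n + 10 n^{2}$ ($o{\left(n \right)} = 10 n^{2} + n = n + 10 n^{2}$)
$\left(7 - I\right) C o{\left(m \right)} = \left(7 - - \frac{16}{3}\right) \frac{16}{3} \cdot 1 \left(1 + 10 \cdot 1\right) = \left(7 + \frac{16}{3}\right) \frac{16}{3} \cdot 1 \left(1 + 10\right) = \frac{37}{3} \cdot \frac{16}{3} \cdot 1 \cdot 11 = \frac{592}{9} \cdot 11 = \frac{6512}{9}$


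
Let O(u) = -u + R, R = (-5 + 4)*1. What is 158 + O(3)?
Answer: 154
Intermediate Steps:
R = -1 (R = -1*1 = -1)
O(u) = -1 - u (O(u) = -u - 1 = -1 - u)
158 + O(3) = 158 + (-1 - 1*3) = 158 + (-1 - 3) = 158 - 4 = 154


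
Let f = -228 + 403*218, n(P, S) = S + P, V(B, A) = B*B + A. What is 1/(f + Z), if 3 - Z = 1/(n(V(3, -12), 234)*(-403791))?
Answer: 93275721/8173658155510 ≈ 1.1412e-5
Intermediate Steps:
V(B, A) = A + B² (V(B, A) = B² + A = A + B²)
n(P, S) = P + S
Z = 279827164/93275721 (Z = 3 - 1/(((-12 + 3²) + 234)*(-403791)) = 3 - (-1)/(((-12 + 9) + 234)*403791) = 3 - (-1)/((-3 + 234)*403791) = 3 - (-1)/(231*403791) = 3 - 1*(-1/93275721) = 3 + 1/93275721 = 279827164/93275721 ≈ 3.0000)
f = 87626 (f = -228 + 87854 = 87626)
1/(f + Z) = 1/(87626 + 279827164/93275721) = 1/(8173658155510/93275721) = 93275721/8173658155510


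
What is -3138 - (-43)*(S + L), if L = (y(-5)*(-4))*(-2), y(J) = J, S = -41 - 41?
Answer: -8384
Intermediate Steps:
S = -82
L = -40 (L = -5*(-4)*(-2) = 20*(-2) = -40)
-3138 - (-43)*(S + L) = -3138 - (-43)*(-82 - 40) = -3138 - (-43)*(-122) = -3138 - 1*5246 = -3138 - 5246 = -8384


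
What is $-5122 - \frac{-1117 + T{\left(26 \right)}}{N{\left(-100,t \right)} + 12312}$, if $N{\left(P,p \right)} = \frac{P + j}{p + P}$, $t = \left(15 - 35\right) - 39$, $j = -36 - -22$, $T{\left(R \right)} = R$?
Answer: $- \frac{3342426205}{652574} \approx -5121.9$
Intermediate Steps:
$j = -14$ ($j = -36 + 22 = -14$)
$t = -59$ ($t = -20 - 39 = -59$)
$N{\left(P,p \right)} = \frac{-14 + P}{P + p}$ ($N{\left(P,p \right)} = \frac{P - 14}{p + P} = \frac{-14 + P}{P + p}$)
$-5122 - \frac{-1117 + T{\left(26 \right)}}{N{\left(-100,t \right)} + 12312} = -5122 - \frac{-1117 + 26}{\frac{-14 - 100}{-100 - 59} + 12312} = -5122 - - \frac{1091}{\frac{1}{-159} \left(-114\right) + 12312} = -5122 - - \frac{1091}{\left(- \frac{1}{159}\right) \left(-114\right) + 12312} = -5122 - - \frac{1091}{\frac{38}{53} + 12312} = -5122 - - \frac{1091}{\frac{652574}{53}} = -5122 - \left(-1091\right) \frac{53}{652574} = -5122 - - \frac{57823}{652574} = -5122 + \frac{57823}{652574} = - \frac{3342426205}{652574}$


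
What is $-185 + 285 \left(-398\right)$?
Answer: $-113615$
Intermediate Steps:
$-185 + 285 \left(-398\right) = -185 - 113430 = -113615$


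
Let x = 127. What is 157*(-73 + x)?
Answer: 8478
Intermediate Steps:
157*(-73 + x) = 157*(-73 + 127) = 157*54 = 8478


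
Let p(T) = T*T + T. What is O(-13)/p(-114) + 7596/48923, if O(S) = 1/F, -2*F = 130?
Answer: 6360309757/40964695590 ≈ 0.15526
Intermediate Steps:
F = -65 (F = -½*130 = -65)
O(S) = -1/65 (O(S) = 1/(-65) = -1/65)
p(T) = T + T² (p(T) = T² + T = T + T²)
O(-13)/p(-114) + 7596/48923 = -(-1/(114*(1 - 114)))/65 + 7596/48923 = -1/(65*((-114*(-113)))) + 7596*(1/48923) = -1/65/12882 + 7596/48923 = -1/65*1/12882 + 7596/48923 = -1/837330 + 7596/48923 = 6360309757/40964695590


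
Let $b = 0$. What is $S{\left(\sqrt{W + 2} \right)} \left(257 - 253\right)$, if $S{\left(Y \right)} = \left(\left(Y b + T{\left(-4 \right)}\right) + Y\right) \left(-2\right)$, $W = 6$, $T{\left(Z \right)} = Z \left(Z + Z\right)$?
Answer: $-256 - 16 \sqrt{2} \approx -278.63$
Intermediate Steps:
$T{\left(Z \right)} = 2 Z^{2}$ ($T{\left(Z \right)} = Z 2 Z = 2 Z^{2}$)
$S{\left(Y \right)} = -64 - 2 Y$ ($S{\left(Y \right)} = \left(\left(Y 0 + 2 \left(-4\right)^{2}\right) + Y\right) \left(-2\right) = \left(\left(0 + 2 \cdot 16\right) + Y\right) \left(-2\right) = \left(\left(0 + 32\right) + Y\right) \left(-2\right) = \left(32 + Y\right) \left(-2\right) = -64 - 2 Y$)
$S{\left(\sqrt{W + 2} \right)} \left(257 - 253\right) = \left(-64 - 2 \sqrt{6 + 2}\right) \left(257 - 253\right) = \left(-64 - 2 \sqrt{8}\right) 4 = \left(-64 - 2 \cdot 2 \sqrt{2}\right) 4 = \left(-64 - 4 \sqrt{2}\right) 4 = -256 - 16 \sqrt{2}$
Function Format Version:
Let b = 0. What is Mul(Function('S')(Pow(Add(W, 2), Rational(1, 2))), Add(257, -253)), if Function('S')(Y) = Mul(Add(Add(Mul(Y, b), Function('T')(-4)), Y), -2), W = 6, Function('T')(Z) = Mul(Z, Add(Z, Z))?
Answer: Add(-256, Mul(-16, Pow(2, Rational(1, 2)))) ≈ -278.63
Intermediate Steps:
Function('T')(Z) = Mul(2, Pow(Z, 2)) (Function('T')(Z) = Mul(Z, Mul(2, Z)) = Mul(2, Pow(Z, 2)))
Function('S')(Y) = Add(-64, Mul(-2, Y)) (Function('S')(Y) = Mul(Add(Add(Mul(Y, 0), Mul(2, Pow(-4, 2))), Y), -2) = Mul(Add(Add(0, Mul(2, 16)), Y), -2) = Mul(Add(Add(0, 32), Y), -2) = Mul(Add(32, Y), -2) = Add(-64, Mul(-2, Y)))
Mul(Function('S')(Pow(Add(W, 2), Rational(1, 2))), Add(257, -253)) = Mul(Add(-64, Mul(-2, Pow(Add(6, 2), Rational(1, 2)))), Add(257, -253)) = Mul(Add(-64, Mul(-2, Pow(8, Rational(1, 2)))), 4) = Mul(Add(-64, Mul(-2, Mul(2, Pow(2, Rational(1, 2))))), 4) = Mul(Add(-64, Mul(-4, Pow(2, Rational(1, 2)))), 4) = Add(-256, Mul(-16, Pow(2, Rational(1, 2))))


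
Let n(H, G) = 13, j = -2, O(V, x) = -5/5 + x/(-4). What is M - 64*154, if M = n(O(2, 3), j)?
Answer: -9843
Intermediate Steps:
O(V, x) = -1 - x/4 (O(V, x) = -5*⅕ + x*(-¼) = -1 - x/4)
M = 13
M - 64*154 = 13 - 64*154 = 13 - 9856 = -9843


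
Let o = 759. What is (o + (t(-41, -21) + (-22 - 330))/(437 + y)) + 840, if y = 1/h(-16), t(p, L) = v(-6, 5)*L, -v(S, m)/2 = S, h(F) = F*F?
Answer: 178730303/111873 ≈ 1597.6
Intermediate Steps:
h(F) = F**2
v(S, m) = -2*S
t(p, L) = 12*L (t(p, L) = (-2*(-6))*L = 12*L)
y = 1/256 (y = 1/((-16)**2) = 1/256 ≈ 0.0039063)
(o + (t(-41, -21) + (-22 - 330))/(437 + y)) + 840 = (759 + (12*(-21) + (-22 - 330))/(437 + 1/256)) + 840 = (759 + (-252 - 352)/(111873/256)) + 840 = (759 - 604*256/111873) + 840 = (759 - 154624/111873) + 840 = 84756983/111873 + 840 = 178730303/111873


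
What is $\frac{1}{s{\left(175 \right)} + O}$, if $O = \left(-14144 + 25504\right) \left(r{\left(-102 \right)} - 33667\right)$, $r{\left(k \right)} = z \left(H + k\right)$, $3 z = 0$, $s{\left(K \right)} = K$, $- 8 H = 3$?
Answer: $- \frac{1}{382456945} \approx -2.6147 \cdot 10^{-9}$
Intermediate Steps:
$H = - \frac{3}{8}$ ($H = \left(- \frac{1}{8}\right) 3 = - \frac{3}{8} \approx -0.375$)
$z = 0$ ($z = \frac{1}{3} \cdot 0 = 0$)
$r{\left(k \right)} = 0$ ($r{\left(k \right)} = 0 \left(- \frac{3}{8} + k\right) = 0$)
$O = -382457120$ ($O = \left(-14144 + 25504\right) \left(0 - 33667\right) = 11360 \left(-33667\right) = -382457120$)
$\frac{1}{s{\left(175 \right)} + O} = \frac{1}{175 - 382457120} = \frac{1}{-382456945} = - \frac{1}{382456945}$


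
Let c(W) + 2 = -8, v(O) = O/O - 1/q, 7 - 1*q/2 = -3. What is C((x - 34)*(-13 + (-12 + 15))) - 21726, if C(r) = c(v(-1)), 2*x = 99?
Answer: -21736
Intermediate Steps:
x = 99/2 (x = (½)*99 = 99/2 ≈ 49.500)
q = 20 (q = 14 - 2*(-3) = 14 + 6 = 20)
v(O) = 19/20 (v(O) = O/O - 1/20 = 1 - 1*1/20 = 1 - 1/20 = 19/20)
c(W) = -10 (c(W) = -2 - 8 = -10)
C(r) = -10
C((x - 34)*(-13 + (-12 + 15))) - 21726 = -10 - 21726 = -21736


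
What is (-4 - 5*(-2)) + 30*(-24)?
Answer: -714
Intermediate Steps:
(-4 - 5*(-2)) + 30*(-24) = (-4 + 10) - 720 = 6 - 720 = -714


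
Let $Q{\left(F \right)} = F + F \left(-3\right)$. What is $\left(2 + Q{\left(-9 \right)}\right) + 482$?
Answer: $502$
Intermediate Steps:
$Q{\left(F \right)} = - 2 F$ ($Q{\left(F \right)} = F - 3 F = - 2 F$)
$\left(2 + Q{\left(-9 \right)}\right) + 482 = \left(2 - -18\right) + 482 = \left(2 + 18\right) + 482 = 20 + 482 = 502$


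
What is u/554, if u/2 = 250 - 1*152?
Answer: 98/277 ≈ 0.35379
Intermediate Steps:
u = 196 (u = 2*(250 - 1*152) = 2*(250 - 152) = 2*98 = 196)
u/554 = 196/554 = 196*(1/554) = 98/277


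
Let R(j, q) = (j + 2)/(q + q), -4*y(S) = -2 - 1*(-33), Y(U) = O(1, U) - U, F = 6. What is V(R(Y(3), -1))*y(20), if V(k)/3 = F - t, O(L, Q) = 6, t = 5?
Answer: -93/4 ≈ -23.250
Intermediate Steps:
Y(U) = 6 - U
y(S) = -31/4 (y(S) = -(-2 - 1*(-33))/4 = -(-2 + 33)/4 = -¼*31 = -31/4)
R(j, q) = (2 + j)/(2*q) (R(j, q) = (2 + j)/((2*q)) = (2 + j)*(1/(2*q)) = (2 + j)/(2*q))
V(k) = 3 (V(k) = 3*(6 - 1*5) = 3*(6 - 5) = 3*1 = 3)
V(R(Y(3), -1))*y(20) = 3*(-31/4) = -93/4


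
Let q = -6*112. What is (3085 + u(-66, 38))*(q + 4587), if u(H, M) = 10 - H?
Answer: 12375315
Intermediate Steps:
q = -672
(3085 + u(-66, 38))*(q + 4587) = (3085 + (10 - 1*(-66)))*(-672 + 4587) = (3085 + (10 + 66))*3915 = (3085 + 76)*3915 = 3161*3915 = 12375315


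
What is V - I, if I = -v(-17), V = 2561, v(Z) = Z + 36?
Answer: 2580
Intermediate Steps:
v(Z) = 36 + Z
I = -19 (I = -(36 - 17) = -1*19 = -19)
V - I = 2561 - 1*(-19) = 2561 + 19 = 2580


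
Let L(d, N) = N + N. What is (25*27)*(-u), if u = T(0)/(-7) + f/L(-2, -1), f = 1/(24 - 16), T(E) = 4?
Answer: 47925/112 ≈ 427.90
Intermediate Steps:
L(d, N) = 2*N
f = 1/8 ≈ 0.12500
u = -71/112 (u = 4/(-7) + 1/(8*((2*(-1)))) = 4*(-1/7) + (1/8)/(-2) = -4/7 + (1/8)*(-1/2) = -4/7 - 1/16 = -71/112 ≈ -0.63393)
(25*27)*(-u) = (25*27)*(-1*(-71/112)) = 675*(71/112) = 47925/112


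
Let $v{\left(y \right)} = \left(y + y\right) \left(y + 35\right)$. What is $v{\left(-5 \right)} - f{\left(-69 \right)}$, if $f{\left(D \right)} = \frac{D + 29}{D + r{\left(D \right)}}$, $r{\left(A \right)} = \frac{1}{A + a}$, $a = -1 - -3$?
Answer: $- \frac{173735}{578} \approx -300.58$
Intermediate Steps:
$a = 2$ ($a = -1 + 3 = 2$)
$r{\left(A \right)} = \frac{1}{2 + A}$ ($r{\left(A \right)} = \frac{1}{A + 2} = \frac{1}{2 + A}$)
$f{\left(D \right)} = \frac{29 + D}{D + \frac{1}{2 + D}}$ ($f{\left(D \right)} = \frac{D + 29}{D + \frac{1}{2 + D}} = \frac{29 + D}{D + \frac{1}{2 + D}}$)
$v{\left(y \right)} = 2 y \left(35 + y\right)$
$v{\left(-5 \right)} - f{\left(-69 \right)} = 2 \left(-5\right) \left(35 - 5\right) - \frac{\left(2 - 69\right) \left(29 - 69\right)}{1 - 69 \left(2 - 69\right)} = 2 \left(-5\right) 30 - \frac{1}{1 - -4623} \left(-67\right) \left(-40\right) = -300 - \frac{1}{1 + 4623} \left(-67\right) \left(-40\right) = -300 - \frac{1}{4624} \left(-67\right) \left(-40\right) = -300 - \frac{335}{578} = - \frac{173735}{578}$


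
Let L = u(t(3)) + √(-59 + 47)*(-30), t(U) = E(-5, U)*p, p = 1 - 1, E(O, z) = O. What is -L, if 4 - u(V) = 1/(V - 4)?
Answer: -17/4 + 60*I*√3 ≈ -4.25 + 103.92*I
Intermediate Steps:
p = 0
t(U) = 0 (t(U) = -5*0 = 0)
u(V) = 4 - 1/(-4 + V) (u(V) = 4 - 1/(V - 4) = 4 - 1/(-4 + V))
L = 17/4 - 60*I*√3 (L = (-17 + 4*0)/(-4 + 0) + √(-59 + 47)*(-30) = (-17 + 0)/(-4) + √(-12)*(-30) = -¼*(-17) + (2*I*√3)*(-30) = 17/4 - 60*I*√3 ≈ 4.25 - 103.92*I)
-L = -(17/4 - 60*I*√3) = -17/4 + 60*I*√3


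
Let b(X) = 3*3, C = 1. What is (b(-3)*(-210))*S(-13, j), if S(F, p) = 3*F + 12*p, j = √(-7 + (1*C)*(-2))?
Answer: 73710 - 68040*I ≈ 73710.0 - 68040.0*I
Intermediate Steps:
b(X) = 9
j = 3*I (j = √(-7 + (1*1)*(-2)) = √(-7 + 1*(-2)) = √(-7 - 2) = √(-9) = 3*I ≈ 3.0*I)
(b(-3)*(-210))*S(-13, j) = (9*(-210))*(3*(-13) + 12*(3*I)) = -1890*(-39 + 36*I) = 73710 - 68040*I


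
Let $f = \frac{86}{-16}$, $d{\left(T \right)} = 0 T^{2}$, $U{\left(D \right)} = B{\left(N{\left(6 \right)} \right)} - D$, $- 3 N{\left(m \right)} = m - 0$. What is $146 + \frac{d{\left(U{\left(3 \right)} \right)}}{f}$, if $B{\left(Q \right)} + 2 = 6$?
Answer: $146$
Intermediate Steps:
$N{\left(m \right)} = - \frac{m}{3}$ ($N{\left(m \right)} = - \frac{m - 0}{3} = - \frac{m + 0}{3} = - \frac{m}{3}$)
$B{\left(Q \right)} = 4$ ($B{\left(Q \right)} = -2 + 6 = 4$)
$U{\left(D \right)} = 4 - D$
$d{\left(T \right)} = 0$
$f = - \frac{43}{8}$ ($f = 86 \left(- \frac{1}{16}\right) = - \frac{43}{8} \approx -5.375$)
$146 + \frac{d{\left(U{\left(3 \right)} \right)}}{f} = 146 + \frac{1}{- \frac{43}{8}} \cdot 0 = 146 - 0 = 146 + 0 = 146$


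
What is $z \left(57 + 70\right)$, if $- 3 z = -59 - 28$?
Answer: $3683$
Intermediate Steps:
$z = 29$ ($z = - \frac{-59 - 28}{3} = \left(- \frac{1}{3}\right) \left(-87\right) = 29$)
$z \left(57 + 70\right) = 29 \left(57 + 70\right) = 29 \cdot 127 = 3683$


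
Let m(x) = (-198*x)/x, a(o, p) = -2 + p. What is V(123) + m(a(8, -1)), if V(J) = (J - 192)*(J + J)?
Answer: -17172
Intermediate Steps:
m(x) = -198
V(J) = 2*J*(-192 + J) (V(J) = (-192 + J)*(2*J) = 2*J*(-192 + J))
V(123) + m(a(8, -1)) = 2*123*(-192 + 123) - 198 = 2*123*(-69) - 198 = -16974 - 198 = -17172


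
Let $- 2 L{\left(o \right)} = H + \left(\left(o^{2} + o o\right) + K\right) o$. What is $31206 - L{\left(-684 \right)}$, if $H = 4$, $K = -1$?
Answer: $-319981954$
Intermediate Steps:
$L{\left(o \right)} = -2 - \frac{o \left(-1 + 2 o^{2}\right)}{2}$ ($L{\left(o \right)} = - \frac{4 + \left(\left(o^{2} + o o\right) - 1\right) o}{2} = - \frac{4 + \left(\left(o^{2} + o^{2}\right) - 1\right) o}{2} = - \frac{4 + \left(2 o^{2} - 1\right) o}{2} = - \frac{4 + \left(-1 + 2 o^{2}\right) o}{2} = - \frac{4 + o \left(-1 + 2 o^{2}\right)}{2} = -2 - \frac{o \left(-1 + 2 o^{2}\right)}{2}$)
$31206 - L{\left(-684 \right)} = 31206 - \left(-2 + \frac{1}{2} \left(-684\right) - \left(-684\right)^{3}\right) = 31206 - \left(-2 - 342 - -320013504\right) = 31206 - \left(-2 - 342 + 320013504\right) = 31206 - 320013160 = -319981954$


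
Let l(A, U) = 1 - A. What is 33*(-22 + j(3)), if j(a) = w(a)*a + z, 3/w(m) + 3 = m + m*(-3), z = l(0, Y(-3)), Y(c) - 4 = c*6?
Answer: -726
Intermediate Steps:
Y(c) = 4 + 6*c (Y(c) = 4 + c*6 = 4 + 6*c)
z = 1 (z = 1 - 1*0 = 1 + 0 = 1)
w(m) = 3/(-3 - 2*m) (w(m) = 3/(-3 + (m + m*(-3))) = 3/(-3 + (m - 3*m)) = 3/(-3 - 2*m))
j(a) = 1 - 3*a/(3 + 2*a) (j(a) = (-3/(3 + 2*a))*a + 1 = -3*a/(3 + 2*a) + 1 = 1 - 3*a/(3 + 2*a))
33*(-22 + j(3)) = 33*(-22 + (3 - 1*3)/(3 + 2*3)) = 33*(-22 + (3 - 3)/(3 + 6)) = 33*(-22 + 0/9) = 33*(-22 + (⅑)*0) = 33*(-22 + 0) = 33*(-22) = -726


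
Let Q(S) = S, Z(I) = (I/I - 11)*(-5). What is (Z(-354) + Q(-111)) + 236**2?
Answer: 55635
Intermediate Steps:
Z(I) = 50 (Z(I) = (1 - 11)*(-5) = -10*(-5) = 50)
(Z(-354) + Q(-111)) + 236**2 = (50 - 111) + 236**2 = -61 + 55696 = 55635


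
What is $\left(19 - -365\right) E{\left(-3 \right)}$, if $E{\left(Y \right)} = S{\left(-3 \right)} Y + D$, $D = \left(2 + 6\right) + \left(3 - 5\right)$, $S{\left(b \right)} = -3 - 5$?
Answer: $11520$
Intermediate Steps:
$S{\left(b \right)} = -8$
$D = 6$ ($D = 8 + \left(3 - 5\right) = 8 - 2 = 6$)
$E{\left(Y \right)} = 6 - 8 Y$ ($E{\left(Y \right)} = - 8 Y + 6 = 6 - 8 Y$)
$\left(19 - -365\right) E{\left(-3 \right)} = \left(19 - -365\right) \left(6 - -24\right) = \left(19 + 365\right) \left(6 + 24\right) = 384 \cdot 30 = 11520$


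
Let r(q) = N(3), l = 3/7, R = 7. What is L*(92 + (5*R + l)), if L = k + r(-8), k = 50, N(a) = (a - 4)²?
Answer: 45492/7 ≈ 6498.9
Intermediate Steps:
N(a) = (-4 + a)²
l = 3/7 (l = 3*(⅐) = 3/7 ≈ 0.42857)
r(q) = 1 (r(q) = (-4 + 3)² = (-1)² = 1)
L = 51 (L = 50 + 1 = 51)
L*(92 + (5*R + l)) = 51*(92 + (5*7 + 3/7)) = 51*(92 + (35 + 3/7)) = 51*(92 + 248/7) = 51*(892/7) = 45492/7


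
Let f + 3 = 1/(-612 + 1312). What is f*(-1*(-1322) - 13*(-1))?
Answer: -560433/140 ≈ -4003.1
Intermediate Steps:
f = -2099/700 (f = -3 + 1/(-612 + 1312) = -3 + 1/700 = -2099/700 ≈ -2.9986)
f*(-1*(-1322) - 13*(-1)) = -2099*(-1*(-1322) - 13*(-1))/700 = -2099*(1322 + 13)/700 = -2099/700*1335 = -560433/140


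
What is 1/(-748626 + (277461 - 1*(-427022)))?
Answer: -1/44143 ≈ -2.2654e-5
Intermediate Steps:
1/(-748626 + (277461 - 1*(-427022))) = 1/(-748626 + (277461 + 427022)) = 1/(-748626 + 704483) = 1/(-44143) = -1/44143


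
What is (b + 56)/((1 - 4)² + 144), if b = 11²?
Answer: 59/51 ≈ 1.1569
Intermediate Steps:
b = 121
(b + 56)/((1 - 4)² + 144) = (121 + 56)/((1 - 4)² + 144) = 177/((-3)² + 144) = 177/(9 + 144) = 177/153 = (1/153)*177 = 59/51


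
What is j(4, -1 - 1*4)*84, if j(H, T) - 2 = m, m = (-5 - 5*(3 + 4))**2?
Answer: 134568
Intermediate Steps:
m = 1600 (m = (-5 - 5*7)**2 = (-5 - 35)**2 = (-40)**2 = 1600)
j(H, T) = 1602 (j(H, T) = 2 + 1600 = 1602)
j(4, -1 - 1*4)*84 = 1602*84 = 134568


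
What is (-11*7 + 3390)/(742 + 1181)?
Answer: 3313/1923 ≈ 1.7228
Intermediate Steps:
(-11*7 + 3390)/(742 + 1181) = (-77 + 3390)/1923 = 3313*(1/1923) = 3313/1923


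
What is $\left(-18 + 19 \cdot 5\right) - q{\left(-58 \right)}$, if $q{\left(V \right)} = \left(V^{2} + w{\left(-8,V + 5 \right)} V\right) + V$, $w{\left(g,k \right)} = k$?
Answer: $-6303$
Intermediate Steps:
$q{\left(V \right)} = V + V^{2} + V \left(5 + V\right)$ ($q{\left(V \right)} = \left(V^{2} + \left(V + 5\right) V\right) + V = \left(V^{2} + \left(5 + V\right) V\right) + V = \left(V^{2} + V \left(5 + V\right)\right) + V = V + V^{2} + V \left(5 + V\right)$)
$\left(-18 + 19 \cdot 5\right) - q{\left(-58 \right)} = \left(-18 + 19 \cdot 5\right) - 2 \left(-58\right) \left(3 - 58\right) = \left(-18 + 95\right) - 2 \left(-58\right) \left(-55\right) = 77 - 6380 = -6303$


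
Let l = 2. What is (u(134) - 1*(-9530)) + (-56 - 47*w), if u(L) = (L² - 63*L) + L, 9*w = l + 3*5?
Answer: 171299/9 ≈ 19033.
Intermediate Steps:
w = 17/9 (w = (2 + 3*5)/9 = (2 + 15)/9 = (⅑)*17 = 17/9 ≈ 1.8889)
u(L) = L² - 62*L
(u(134) - 1*(-9530)) + (-56 - 47*w) = (134*(-62 + 134) - 1*(-9530)) + (-56 - 47*17/9) = (134*72 + 9530) + (-56 - 799/9) = (9648 + 9530) - 1303/9 = 19178 - 1303/9 = 171299/9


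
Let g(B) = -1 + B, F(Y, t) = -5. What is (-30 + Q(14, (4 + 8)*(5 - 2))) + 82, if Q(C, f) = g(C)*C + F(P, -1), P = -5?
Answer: 229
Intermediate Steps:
Q(C, f) = -5 + C*(-1 + C) (Q(C, f) = (-1 + C)*C - 5 = C*(-1 + C) - 5 = -5 + C*(-1 + C))
(-30 + Q(14, (4 + 8)*(5 - 2))) + 82 = (-30 + (-5 + 14*(-1 + 14))) + 82 = (-30 + (-5 + 14*13)) + 82 = (-30 + (-5 + 182)) + 82 = (-30 + 177) + 82 = 147 + 82 = 229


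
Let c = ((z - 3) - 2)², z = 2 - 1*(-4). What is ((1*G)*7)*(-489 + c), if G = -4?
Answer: 13664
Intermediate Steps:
z = 6 (z = 2 + 4 = 6)
c = 1 (c = ((6 - 3) - 2)² = (3 - 2)² = 1² = 1)
((1*G)*7)*(-489 + c) = ((1*(-4))*7)*(-489 + 1) = -4*7*(-488) = -28*(-488) = 13664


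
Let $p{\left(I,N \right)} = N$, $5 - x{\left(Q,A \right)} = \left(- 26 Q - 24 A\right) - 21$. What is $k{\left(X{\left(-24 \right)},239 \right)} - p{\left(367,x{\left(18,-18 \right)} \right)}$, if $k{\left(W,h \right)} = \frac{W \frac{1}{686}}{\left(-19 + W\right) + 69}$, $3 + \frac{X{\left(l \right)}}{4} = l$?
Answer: $- \frac{616687}{9947} \approx -61.997$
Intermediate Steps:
$X{\left(l \right)} = -12 + 4 l$
$x{\left(Q,A \right)} = 26 + 24 A + 26 Q$ ($x{\left(Q,A \right)} = 5 - \left(\left(- 26 Q - 24 A\right) - 21\right) = 5 - \left(-21 - 26 Q - 24 A\right) = 5 + \left(21 + 24 A + 26 Q\right) = 26 + 24 A + 26 Q$)
$k{\left(W,h \right)} = \frac{W}{686 \left(50 + W\right)}$ ($k{\left(W,h \right)} = \frac{W \frac{1}{686}}{50 + W} = \frac{\frac{1}{686} W}{50 + W} = \frac{W}{686 \left(50 + W\right)}$)
$k{\left(X{\left(-24 \right)},239 \right)} - p{\left(367,x{\left(18,-18 \right)} \right)} = \frac{-12 + 4 \left(-24\right)}{686 \left(50 + \left(-12 + 4 \left(-24\right)\right)\right)} - \left(26 + 24 \left(-18\right) + 26 \cdot 18\right) = \frac{-12 - 96}{686 \left(50 - 108\right)} - \left(26 - 432 + 468\right) = \frac{1}{686} \left(-108\right) \frac{1}{50 - 108} - 62 = \frac{1}{686} \left(-108\right) \frac{1}{-58} - 62 = \frac{1}{686} \left(-108\right) \left(- \frac{1}{58}\right) - 62 = \frac{27}{9947} - 62 = - \frac{616687}{9947}$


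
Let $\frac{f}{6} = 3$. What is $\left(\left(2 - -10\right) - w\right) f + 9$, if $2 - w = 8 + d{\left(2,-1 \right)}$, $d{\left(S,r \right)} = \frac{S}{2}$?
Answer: $351$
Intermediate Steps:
$d{\left(S,r \right)} = \frac{S}{2}$ ($d{\left(S,r \right)} = S \frac{1}{2} = \frac{S}{2}$)
$f = 18$ ($f = 6 \cdot 3 = 18$)
$w = -7$ ($w = 2 - \left(8 + \frac{1}{2} \cdot 2\right) = 2 - \left(8 + 1\right) = 2 - 9 = -7$)
$\left(\left(2 - -10\right) - w\right) f + 9 = \left(\left(2 - -10\right) - -7\right) 18 + 9 = \left(\left(2 + 10\right) + 7\right) 18 + 9 = \left(12 + 7\right) 18 + 9 = 19 \cdot 18 + 9 = 342 + 9 = 351$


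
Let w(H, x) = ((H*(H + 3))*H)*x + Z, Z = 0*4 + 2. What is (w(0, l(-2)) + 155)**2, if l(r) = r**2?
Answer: 24649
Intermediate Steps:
Z = 2 (Z = 0 + 2 = 2)
w(H, x) = 2 + x*H**2*(3 + H) (w(H, x) = ((H*(H + 3))*H)*x + 2 = ((H*(3 + H))*H)*x + 2 = (H**2*(3 + H))*x + 2 = x*H**2*(3 + H) + 2 = 2 + x*H**2*(3 + H))
(w(0, l(-2)) + 155)**2 = ((2 + (-2)**2*0**3 + 3*(-2)**2*0**2) + 155)**2 = ((2 + 4*0 + 3*4*0) + 155)**2 = ((2 + 0 + 0) + 155)**2 = (2 + 155)**2 = 157**2 = 24649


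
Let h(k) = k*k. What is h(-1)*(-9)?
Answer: -9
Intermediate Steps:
h(k) = k²
h(-1)*(-9) = (-1)²*(-9) = 1*(-9) = -9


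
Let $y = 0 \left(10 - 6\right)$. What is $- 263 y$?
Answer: $0$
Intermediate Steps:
$y = 0$ ($y = 0 \cdot 4 = 0$)
$- 263 y = \left(-263\right) 0 = 0$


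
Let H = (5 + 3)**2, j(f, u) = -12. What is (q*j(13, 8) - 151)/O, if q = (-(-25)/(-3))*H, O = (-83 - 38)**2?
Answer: 6249/14641 ≈ 0.42682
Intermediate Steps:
O = 14641 (O = (-121)**2 = 14641)
H = 64 (H = 8**2 = 64)
q = -1600/3 (q = -(-25)/(-3)*64 = -(-25)*(-1)/3*64 = -5*5/3*64 = -25/3*64 = -1600/3 ≈ -533.33)
(q*j(13, 8) - 151)/O = (-1600/3*(-12) - 151)/14641 = (6400 - 151)*(1/14641) = 6249*(1/14641) = 6249/14641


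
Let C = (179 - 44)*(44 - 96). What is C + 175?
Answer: -6845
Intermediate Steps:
C = -7020 (C = 135*(-52) = -7020)
C + 175 = -7020 + 175 = -6845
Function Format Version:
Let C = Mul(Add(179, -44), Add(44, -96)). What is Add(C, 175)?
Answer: -6845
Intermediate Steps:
C = -7020 (C = Mul(135, -52) = -7020)
Add(C, 175) = Add(-7020, 175) = -6845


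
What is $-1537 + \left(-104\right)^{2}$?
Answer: $9279$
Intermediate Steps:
$-1537 + \left(-104\right)^{2} = -1537 + 10816 = 9279$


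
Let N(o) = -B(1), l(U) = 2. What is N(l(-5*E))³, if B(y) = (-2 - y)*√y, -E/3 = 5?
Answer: 27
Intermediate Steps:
E = -15 (E = -3*5 = -15)
B(y) = √y*(-2 - y)
N(o) = 3 (N(o) = -√1*(-2 - 1*1) = -(-2 - 1) = -(-3) = -1*(-3) = 3)
N(l(-5*E))³ = 3³ = 27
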